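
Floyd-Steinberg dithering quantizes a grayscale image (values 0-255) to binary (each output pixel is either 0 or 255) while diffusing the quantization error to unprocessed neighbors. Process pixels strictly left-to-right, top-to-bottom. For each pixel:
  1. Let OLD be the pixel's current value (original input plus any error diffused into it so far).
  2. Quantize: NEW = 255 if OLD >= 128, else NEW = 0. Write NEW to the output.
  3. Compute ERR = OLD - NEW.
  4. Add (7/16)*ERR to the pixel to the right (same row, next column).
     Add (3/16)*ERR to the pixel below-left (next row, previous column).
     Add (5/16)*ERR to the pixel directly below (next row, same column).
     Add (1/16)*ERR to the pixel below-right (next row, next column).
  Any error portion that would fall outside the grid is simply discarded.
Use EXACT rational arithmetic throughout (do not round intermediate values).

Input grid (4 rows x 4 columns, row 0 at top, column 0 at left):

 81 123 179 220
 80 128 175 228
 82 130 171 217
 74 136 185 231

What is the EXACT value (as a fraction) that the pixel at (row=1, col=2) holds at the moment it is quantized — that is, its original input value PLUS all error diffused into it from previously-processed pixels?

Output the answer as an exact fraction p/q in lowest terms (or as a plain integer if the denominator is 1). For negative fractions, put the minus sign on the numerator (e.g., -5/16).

(0,0): OLD=81 → NEW=0, ERR=81
(0,1): OLD=2535/16 → NEW=255, ERR=-1545/16
(0,2): OLD=35009/256 → NEW=255, ERR=-30271/256
(0,3): OLD=689223/4096 → NEW=255, ERR=-355257/4096
(1,0): OLD=22325/256 → NEW=0, ERR=22325/256
(1,1): OLD=243443/2048 → NEW=0, ERR=243443/2048
(1,2): OLD=10994031/65536 → NEW=255, ERR=-5717649/65536
Target (1,2): original=175, with diffused error = 10994031/65536

Answer: 10994031/65536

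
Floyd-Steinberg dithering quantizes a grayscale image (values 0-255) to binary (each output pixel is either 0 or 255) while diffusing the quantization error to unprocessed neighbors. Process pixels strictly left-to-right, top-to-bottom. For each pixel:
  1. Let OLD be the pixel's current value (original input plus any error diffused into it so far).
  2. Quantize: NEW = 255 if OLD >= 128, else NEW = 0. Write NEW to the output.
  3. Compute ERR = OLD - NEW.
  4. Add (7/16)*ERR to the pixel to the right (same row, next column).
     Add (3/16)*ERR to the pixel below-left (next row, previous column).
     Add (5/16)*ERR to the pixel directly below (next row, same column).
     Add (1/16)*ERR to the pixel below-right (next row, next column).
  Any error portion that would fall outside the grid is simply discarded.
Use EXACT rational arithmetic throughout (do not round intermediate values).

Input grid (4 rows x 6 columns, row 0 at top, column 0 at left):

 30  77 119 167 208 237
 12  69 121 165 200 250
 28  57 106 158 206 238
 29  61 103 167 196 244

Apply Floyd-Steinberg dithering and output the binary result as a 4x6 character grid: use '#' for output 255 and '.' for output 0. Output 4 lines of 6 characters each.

Answer: ..#.##
..####
...#.#
.#.###

Derivation:
(0,0): OLD=30 → NEW=0, ERR=30
(0,1): OLD=721/8 → NEW=0, ERR=721/8
(0,2): OLD=20279/128 → NEW=255, ERR=-12361/128
(0,3): OLD=255489/2048 → NEW=0, ERR=255489/2048
(0,4): OLD=8604167/32768 → NEW=255, ERR=248327/32768
(0,5): OLD=125994545/524288 → NEW=255, ERR=-7698895/524288
(1,0): OLD=4899/128 → NEW=0, ERR=4899/128
(1,1): OLD=100021/1024 → NEW=0, ERR=100021/1024
(1,2): OLD=5327385/32768 → NEW=255, ERR=-3028455/32768
(1,3): OLD=20832005/131072 → NEW=255, ERR=-12591355/131072
(1,4): OLD=1387338319/8388608 → NEW=255, ERR=-751756721/8388608
(1,5): OLD=27739795065/134217728 → NEW=255, ERR=-6485725575/134217728
(2,0): OLD=954775/16384 → NEW=0, ERR=954775/16384
(2,1): OLD=51423405/524288 → NEW=0, ERR=51423405/524288
(2,2): OLD=906994375/8388608 → NEW=0, ERR=906994375/8388608
(2,3): OLD=10247786703/67108864 → NEW=255, ERR=-6864973617/67108864
(2,4): OLD=253780738925/2147483648 → NEW=0, ERR=253780738925/2147483648
(2,5): OLD=9242775137483/34359738368 → NEW=255, ERR=481041853643/34359738368
(3,0): OLD=550303847/8388608 → NEW=0, ERR=550303847/8388608
(3,1): OLD=9681554331/67108864 → NEW=255, ERR=-7431205989/67108864
(3,2): OLD=40422007969/536870912 → NEW=0, ERR=40422007969/536870912
(3,3): OLD=6765029528643/34359738368 → NEW=255, ERR=-1996703755197/34359738368
(3,4): OLD=56002965709347/274877906944 → NEW=255, ERR=-14090900561373/274877906944
(3,5): OLD=1026212653507885/4398046511104 → NEW=255, ERR=-95289206823635/4398046511104
Row 0: ..#.##
Row 1: ..####
Row 2: ...#.#
Row 3: .#.###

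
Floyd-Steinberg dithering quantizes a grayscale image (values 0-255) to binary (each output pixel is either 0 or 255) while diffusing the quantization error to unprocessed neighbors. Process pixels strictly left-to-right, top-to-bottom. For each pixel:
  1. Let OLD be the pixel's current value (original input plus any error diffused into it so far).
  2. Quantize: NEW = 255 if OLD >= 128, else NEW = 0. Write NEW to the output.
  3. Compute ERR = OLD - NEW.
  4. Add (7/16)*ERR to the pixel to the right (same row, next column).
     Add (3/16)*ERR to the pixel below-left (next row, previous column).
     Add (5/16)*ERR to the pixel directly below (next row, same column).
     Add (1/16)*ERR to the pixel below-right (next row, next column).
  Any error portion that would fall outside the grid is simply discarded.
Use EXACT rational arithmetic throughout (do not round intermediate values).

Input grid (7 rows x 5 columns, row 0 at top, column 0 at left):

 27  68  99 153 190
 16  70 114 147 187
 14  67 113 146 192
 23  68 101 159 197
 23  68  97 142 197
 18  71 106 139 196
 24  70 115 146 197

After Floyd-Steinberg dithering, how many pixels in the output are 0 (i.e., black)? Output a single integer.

Answer: 20

Derivation:
(0,0): OLD=27 → NEW=0, ERR=27
(0,1): OLD=1277/16 → NEW=0, ERR=1277/16
(0,2): OLD=34283/256 → NEW=255, ERR=-30997/256
(0,3): OLD=409709/4096 → NEW=0, ERR=409709/4096
(0,4): OLD=15319803/65536 → NEW=255, ERR=-1391877/65536
(1,0): OLD=10087/256 → NEW=0, ERR=10087/256
(1,1): OLD=186705/2048 → NEW=0, ERR=186705/2048
(1,2): OLD=9161253/65536 → NEW=255, ERR=-7550427/65536
(1,3): OLD=30488385/262144 → NEW=0, ERR=30488385/262144
(1,4): OLD=996137379/4194304 → NEW=255, ERR=-73410141/4194304
(2,0): OLD=1422347/32768 → NEW=0, ERR=1422347/32768
(2,1): OLD=99971241/1048576 → NEW=0, ERR=99971241/1048576
(2,2): OLD=2453043515/16777216 → NEW=255, ERR=-1825146565/16777216
(2,3): OLD=33358002817/268435456 → NEW=0, ERR=33358002817/268435456
(2,4): OLD=1065868601671/4294967296 → NEW=255, ERR=-29348058809/4294967296
(3,0): OLD=913365211/16777216 → NEW=0, ERR=913365211/16777216
(3,1): OLD=13948834367/134217728 → NEW=0, ERR=13948834367/134217728
(3,2): OLD=608730298981/4294967296 → NEW=255, ERR=-486486361499/4294967296
(3,3): OLD=1204293849853/8589934592 → NEW=255, ERR=-986139471107/8589934592
(3,4): OLD=20946473038289/137438953472 → NEW=255, ERR=-14100460097071/137438953472
(4,0): OLD=127773235445/2147483648 → NEW=0, ERR=127773235445/2147483648
(4,1): OLD=7467925622517/68719476736 → NEW=0, ERR=7467925622517/68719476736
(4,2): OLD=103483654221307/1099511627776 → NEW=0, ERR=103483654221307/1099511627776
(4,3): OLD=2128395185474293/17592186044416 → NEW=0, ERR=2128395185474293/17592186044416
(4,4): OLD=59305428611366707/281474976710656 → NEW=255, ERR=-12470690449850573/281474976710656
(5,0): OLD=62638703838719/1099511627776 → NEW=0, ERR=62638703838719/1099511627776
(5,1): OLD=1330410522518845/8796093022208 → NEW=255, ERR=-912593198144195/8796093022208
(5,2): OLD=33635709610802597/281474976710656 → NEW=0, ERR=33635709610802597/281474976710656
(5,3): OLD=255200418612290859/1125899906842624 → NEW=255, ERR=-31904057632578261/1125899906842624
(5,4): OLD=3194297187303764329/18014398509481984 → NEW=255, ERR=-1399374432614141591/18014398509481984
(6,0): OLD=3145468279644047/140737488355328 → NEW=0, ERR=3145468279644047/140737488355328
(6,1): OLD=330216255143000033/4503599627370496 → NEW=0, ERR=330216255143000033/4503599627370496
(6,2): OLD=12438897460186153659/72057594037927936 → NEW=255, ERR=-5935789019485470021/72057594037927936
(6,3): OLD=108384966562772090569/1152921504606846976 → NEW=0, ERR=108384966562772090569/1152921504606846976
(6,4): OLD=3912233775007900853951/18446744073709551616 → NEW=255, ERR=-791685963788034808129/18446744073709551616
Output grid:
  Row 0: ..#.#  (3 black, running=3)
  Row 1: ..#.#  (3 black, running=6)
  Row 2: ..#.#  (3 black, running=9)
  Row 3: ..###  (2 black, running=11)
  Row 4: ....#  (4 black, running=15)
  Row 5: .#.##  (2 black, running=17)
  Row 6: ..#.#  (3 black, running=20)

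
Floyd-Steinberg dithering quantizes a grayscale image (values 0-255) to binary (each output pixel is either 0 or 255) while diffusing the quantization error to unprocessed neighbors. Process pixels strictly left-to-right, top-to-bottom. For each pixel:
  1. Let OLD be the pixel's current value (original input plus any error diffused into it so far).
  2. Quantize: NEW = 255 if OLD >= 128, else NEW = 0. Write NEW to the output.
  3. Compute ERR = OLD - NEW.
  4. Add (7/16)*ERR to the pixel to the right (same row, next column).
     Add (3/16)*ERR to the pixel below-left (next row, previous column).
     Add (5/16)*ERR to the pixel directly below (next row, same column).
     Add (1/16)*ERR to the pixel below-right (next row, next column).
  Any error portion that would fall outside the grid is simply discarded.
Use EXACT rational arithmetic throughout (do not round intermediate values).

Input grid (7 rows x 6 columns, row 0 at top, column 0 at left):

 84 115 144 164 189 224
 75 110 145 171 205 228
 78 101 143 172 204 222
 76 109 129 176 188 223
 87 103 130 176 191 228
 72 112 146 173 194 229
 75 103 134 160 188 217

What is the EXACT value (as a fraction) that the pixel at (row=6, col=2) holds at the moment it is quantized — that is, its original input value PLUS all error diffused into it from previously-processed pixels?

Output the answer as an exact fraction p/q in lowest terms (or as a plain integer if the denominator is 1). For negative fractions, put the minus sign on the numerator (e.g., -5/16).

Answer: 480387736792184675/4503599627370496

Derivation:
(0,0): OLD=84 → NEW=0, ERR=84
(0,1): OLD=607/4 → NEW=255, ERR=-413/4
(0,2): OLD=6325/64 → NEW=0, ERR=6325/64
(0,3): OLD=212211/1024 → NEW=255, ERR=-48909/1024
(0,4): OLD=2754213/16384 → NEW=255, ERR=-1423707/16384
(0,5): OLD=48754307/262144 → NEW=255, ERR=-18092413/262144
(1,0): OLD=5241/64 → NEW=0, ERR=5241/64
(1,1): OLD=70319/512 → NEW=255, ERR=-60241/512
(1,2): OLD=1785851/16384 → NEW=0, ERR=1785851/16384
(1,3): OLD=12690735/65536 → NEW=255, ERR=-4020945/65536
(1,4): OLD=566551357/4194304 → NEW=255, ERR=-502996163/4194304
(1,5): OLD=9967985819/67108864 → NEW=255, ERR=-7144774501/67108864
(2,0): OLD=667893/8192 → NEW=0, ERR=667893/8192
(2,1): OLD=32887735/262144 → NEW=0, ERR=32887735/262144
(2,2): OLD=893772965/4194304 → NEW=255, ERR=-175774555/4194304
(2,3): OLD=3986894845/33554432 → NEW=0, ERR=3986894845/33554432
(2,4): OLD=209068395703/1073741824 → NEW=255, ERR=-64735769417/1073741824
(2,5): OLD=2660431595121/17179869184 → NEW=255, ERR=-1720435046799/17179869184
(3,0): OLD=524293189/4194304 → NEW=0, ERR=524293189/4194304
(3,1): OLD=6715287425/33554432 → NEW=255, ERR=-1841092735/33554432
(3,2): OLD=32754015459/268435456 → NEW=0, ERR=32754015459/268435456
(3,3): OLD=4339466990105/17179869184 → NEW=255, ERR=-41399651815/17179869184
(3,4): OLD=21544186204825/137438953472 → NEW=255, ERR=-13502746930535/137438953472
(3,5): OLD=318759377117015/2199023255552 → NEW=255, ERR=-241991553048745/2199023255552
(4,0): OLD=62156218699/536870912 → NEW=0, ERR=62156218699/536870912
(4,1): OLD=1436202996015/8589934592 → NEW=255, ERR=-754230324945/8589934592
(4,2): OLD=34589349864605/274877906944 → NEW=0, ERR=34589349864605/274877906944
(4,3): OLD=965393293108145/4398046511104 → NEW=255, ERR=-156108567223375/4398046511104
(4,4): OLD=8724683029327489/70368744177664 → NEW=0, ERR=8724683029327489/70368744177664
(4,5): OLD=272145905049177575/1125899906842624 → NEW=255, ERR=-14958571195691545/1125899906842624
(5,0): OLD=12605411171069/137438953472 → NEW=0, ERR=12605411171069/137438953472
(5,1): OLD=683972147215117/4398046511104 → NEW=255, ERR=-437529713116403/4398046511104
(5,2): OLD=4561892509625279/35184372088832 → NEW=255, ERR=-4410122373026881/35184372088832
(5,3): OLD=155579207936848965/1125899906842624 → NEW=255, ERR=-131525268308020155/1125899906842624
(5,4): OLD=398406446029163037/2251799813685248 → NEW=255, ERR=-175802506460575203/2251799813685248
(5,5): OLD=7149581117100286449/36028797018963968 → NEW=255, ERR=-2037762122735525391/36028797018963968
(6,0): OLD=5981932461346631/70368744177664 → NEW=0, ERR=5981932461346631/70368744177664
(6,1): OLD=102832076866330491/1125899906842624 → NEW=0, ERR=102832076866330491/1125899906842624
(6,2): OLD=480387736792184675/4503599627370496 → NEW=0, ERR=480387736792184675/4503599627370496
Target (6,2): original=134, with diffused error = 480387736792184675/4503599627370496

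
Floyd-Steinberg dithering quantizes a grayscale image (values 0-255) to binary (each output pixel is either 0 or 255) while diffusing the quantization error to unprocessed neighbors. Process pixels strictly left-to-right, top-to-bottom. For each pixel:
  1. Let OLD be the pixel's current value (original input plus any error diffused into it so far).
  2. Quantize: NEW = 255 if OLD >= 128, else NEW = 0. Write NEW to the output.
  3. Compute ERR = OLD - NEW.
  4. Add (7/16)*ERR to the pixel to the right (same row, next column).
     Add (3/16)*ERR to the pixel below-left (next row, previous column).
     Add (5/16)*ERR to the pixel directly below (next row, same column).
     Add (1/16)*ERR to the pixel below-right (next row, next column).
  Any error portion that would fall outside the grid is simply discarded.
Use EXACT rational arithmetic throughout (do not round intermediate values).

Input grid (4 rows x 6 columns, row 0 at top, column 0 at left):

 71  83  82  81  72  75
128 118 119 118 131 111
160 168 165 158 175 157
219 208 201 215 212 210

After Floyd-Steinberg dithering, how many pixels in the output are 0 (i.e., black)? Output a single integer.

(0,0): OLD=71 → NEW=0, ERR=71
(0,1): OLD=1825/16 → NEW=0, ERR=1825/16
(0,2): OLD=33767/256 → NEW=255, ERR=-31513/256
(0,3): OLD=111185/4096 → NEW=0, ERR=111185/4096
(0,4): OLD=5496887/65536 → NEW=0, ERR=5496887/65536
(0,5): OLD=117121409/1048576 → NEW=0, ERR=117121409/1048576
(1,0): OLD=43923/256 → NEW=255, ERR=-21357/256
(1,1): OLD=201733/2048 → NEW=0, ERR=201733/2048
(1,2): OLD=8902761/65536 → NEW=255, ERR=-7808919/65536
(1,3): OLD=21596917/262144 → NEW=0, ERR=21596917/262144
(1,4): OLD=3622107519/16777216 → NEW=255, ERR=-656082561/16777216
(1,5): OLD=35980673481/268435456 → NEW=255, ERR=-32470367799/268435456
(2,0): OLD=4993799/32768 → NEW=255, ERR=-3362041/32768
(2,1): OLD=132475325/1048576 → NEW=0, ERR=132475325/1048576
(2,2): OLD=3433304695/16777216 → NEW=255, ERR=-844885385/16777216
(2,3): OLD=19721143423/134217728 → NEW=255, ERR=-14504377217/134217728
(2,4): OLD=420775530493/4294967296 → NEW=0, ERR=420775530493/4294967296
(2,5): OLD=10968800001467/68719476736 → NEW=255, ERR=-6554666566213/68719476736
(3,0): OLD=3533709719/16777216 → NEW=255, ERR=-744480361/16777216
(3,1): OLD=28482608587/134217728 → NEW=255, ERR=-5742912053/134217728
(3,2): OLD=165546061713/1073741824 → NEW=255, ERR=-108258103407/1073741824
(3,3): OLD=10468796181043/68719476736 → NEW=255, ERR=-7054670386637/68719476736
(3,4): OLD=95142786993875/549755813888 → NEW=255, ERR=-45044945547565/549755813888
(3,5): OLD=1323537521085309/8796093022208 → NEW=255, ERR=-919466199577731/8796093022208
Output grid:
  Row 0: ..#...  (5 black, running=5)
  Row 1: #.#.##  (2 black, running=7)
  Row 2: #.##.#  (2 black, running=9)
  Row 3: ######  (0 black, running=9)

Answer: 9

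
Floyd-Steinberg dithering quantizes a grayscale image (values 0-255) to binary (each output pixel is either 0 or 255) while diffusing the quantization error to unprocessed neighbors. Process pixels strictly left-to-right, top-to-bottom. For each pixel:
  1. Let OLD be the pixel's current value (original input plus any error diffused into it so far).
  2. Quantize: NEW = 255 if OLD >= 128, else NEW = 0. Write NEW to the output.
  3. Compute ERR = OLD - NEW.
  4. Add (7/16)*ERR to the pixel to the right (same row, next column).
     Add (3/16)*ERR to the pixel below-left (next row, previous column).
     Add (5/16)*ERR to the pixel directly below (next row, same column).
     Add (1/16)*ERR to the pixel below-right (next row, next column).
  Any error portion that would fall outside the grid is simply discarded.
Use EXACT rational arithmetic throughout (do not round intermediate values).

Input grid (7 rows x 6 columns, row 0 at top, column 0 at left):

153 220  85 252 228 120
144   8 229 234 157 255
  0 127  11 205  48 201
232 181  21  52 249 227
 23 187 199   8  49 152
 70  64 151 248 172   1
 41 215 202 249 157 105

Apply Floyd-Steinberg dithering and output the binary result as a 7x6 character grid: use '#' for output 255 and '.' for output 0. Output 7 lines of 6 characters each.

Answer: ##.##.
..####
.#.#.#
##..##
.#...#
..###.
.###..

Derivation:
(0,0): OLD=153 → NEW=255, ERR=-102
(0,1): OLD=1403/8 → NEW=255, ERR=-637/8
(0,2): OLD=6421/128 → NEW=0, ERR=6421/128
(0,3): OLD=561043/2048 → NEW=255, ERR=38803/2048
(0,4): OLD=7742725/32768 → NEW=255, ERR=-613115/32768
(0,5): OLD=58622755/524288 → NEW=0, ERR=58622755/524288
(1,0): OLD=12441/128 → NEW=0, ERR=12441/128
(1,1): OLD=29359/1024 → NEW=0, ERR=29359/1024
(1,2): OLD=8381915/32768 → NEW=255, ERR=26075/32768
(1,3): OLD=31443647/131072 → NEW=255, ERR=-1979713/131072
(1,4): OLD=1398332125/8388608 → NEW=255, ERR=-740762915/8388608
(1,5): OLD=33573043195/134217728 → NEW=255, ERR=-652477445/134217728
(2,0): OLD=585717/16384 → NEW=0, ERR=585717/16384
(2,1): OLD=82745175/524288 → NEW=255, ERR=-50948265/524288
(2,2): OLD=-271001915/8388608 → NEW=0, ERR=-271001915/8388608
(2,3): OLD=11384249565/67108864 → NEW=255, ERR=-5728510755/67108864
(2,4): OLD=-40365627113/2147483648 → NEW=0, ERR=-40365627113/2147483648
(2,5): OLD=6381914520337/34359738368 → NEW=255, ERR=-2379818763503/34359738368
(3,0): OLD=1887026981/8388608 → NEW=255, ERR=-252068059/8388608
(3,1): OLD=8969976257/67108864 → NEW=255, ERR=-8142784063/67108864
(3,2): OLD=-34498948461/536870912 → NEW=0, ERR=-34498948461/536870912
(3,3): OLD=-286299254151/34359738368 → NEW=0, ERR=-286299254151/34359738368
(3,4): OLD=60791699456473/274877906944 → NEW=255, ERR=-9302166814247/274877906944
(3,5): OLD=832881839510295/4398046511104 → NEW=255, ERR=-288620020821225/4398046511104
(4,0): OLD=-9815012597/1073741824 → NEW=0, ERR=-9815012597/1073741824
(4,1): OLD=2253249321871/17179869184 → NEW=255, ERR=-2127617320049/17179869184
(4,2): OLD=63547097772797/549755813888 → NEW=0, ERR=63547097772797/549755813888
(4,3): OLD=401154564145617/8796093022208 → NEW=0, ERR=401154564145617/8796093022208
(4,4): OLD=6410859454160865/140737488355328 → NEW=0, ERR=6410859454160865/140737488355328
(4,5): OLD=336207675118993287/2251799813685248 → NEW=255, ERR=-238001277370744953/2251799813685248
(5,0): OLD=12073400518173/274877906944 → NEW=0, ERR=12073400518173/274877906944
(5,1): OLD=577174796336621/8796093022208 → NEW=0, ERR=577174796336621/8796093022208
(5,2): OLD=15244737881203199/70368744177664 → NEW=255, ERR=-2699291884101121/70368744177664
(5,3): OLD=588249267940493797/2251799813685248 → NEW=255, ERR=14040315450755557/2251799813685248
(5,4): OLD=774599473507375461/4503599627370496 → NEW=255, ERR=-373818431472101019/4503599627370496
(5,5): OLD=-4719536697441081047/72057594037927936 → NEW=0, ERR=-4719536697441081047/72057594037927936
(6,0): OLD=9433505494485991/140737488355328 → NEW=0, ERR=9433505494485991/140737488355328
(6,1): OLD=586331311871357787/2251799813685248 → NEW=255, ERR=12122359381619547/2251799813685248
(6,2): OLD=1780166126565080163/9007199254740992 → NEW=255, ERR=-516669683393872797/9007199254740992
(6,3): OLD=29960380406148564087/144115188075855872 → NEW=255, ERR=-6788992553194683273/144115188075855872
(6,4): OLD=227264815542852873879/2305843009213693952 → NEW=0, ERR=227264815542852873879/2305843009213693952
(6,5): OLD=4518149055774687267265/36893488147419103232 → NEW=0, ERR=4518149055774687267265/36893488147419103232
Row 0: ##.##.
Row 1: ..####
Row 2: .#.#.#
Row 3: ##..##
Row 4: .#...#
Row 5: ..###.
Row 6: .###..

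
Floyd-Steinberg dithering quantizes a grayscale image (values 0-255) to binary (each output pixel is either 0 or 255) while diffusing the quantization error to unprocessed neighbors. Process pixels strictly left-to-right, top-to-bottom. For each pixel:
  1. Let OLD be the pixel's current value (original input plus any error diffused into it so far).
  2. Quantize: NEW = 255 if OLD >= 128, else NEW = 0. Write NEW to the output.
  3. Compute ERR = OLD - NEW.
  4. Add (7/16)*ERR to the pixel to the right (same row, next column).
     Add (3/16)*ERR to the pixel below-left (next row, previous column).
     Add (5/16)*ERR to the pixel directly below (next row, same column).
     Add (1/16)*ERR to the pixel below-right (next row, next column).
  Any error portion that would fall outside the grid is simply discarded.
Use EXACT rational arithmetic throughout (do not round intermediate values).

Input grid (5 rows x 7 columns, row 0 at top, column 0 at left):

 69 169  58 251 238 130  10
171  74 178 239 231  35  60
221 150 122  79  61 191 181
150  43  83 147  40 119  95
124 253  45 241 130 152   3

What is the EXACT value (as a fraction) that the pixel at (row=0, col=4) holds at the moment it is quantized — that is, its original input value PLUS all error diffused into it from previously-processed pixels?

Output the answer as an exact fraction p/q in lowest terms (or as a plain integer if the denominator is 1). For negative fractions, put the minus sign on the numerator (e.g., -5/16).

Answer: 15904133/65536

Derivation:
(0,0): OLD=69 → NEW=0, ERR=69
(0,1): OLD=3187/16 → NEW=255, ERR=-893/16
(0,2): OLD=8597/256 → NEW=0, ERR=8597/256
(0,3): OLD=1088275/4096 → NEW=255, ERR=43795/4096
(0,4): OLD=15904133/65536 → NEW=255, ERR=-807547/65536
Target (0,4): original=238, with diffused error = 15904133/65536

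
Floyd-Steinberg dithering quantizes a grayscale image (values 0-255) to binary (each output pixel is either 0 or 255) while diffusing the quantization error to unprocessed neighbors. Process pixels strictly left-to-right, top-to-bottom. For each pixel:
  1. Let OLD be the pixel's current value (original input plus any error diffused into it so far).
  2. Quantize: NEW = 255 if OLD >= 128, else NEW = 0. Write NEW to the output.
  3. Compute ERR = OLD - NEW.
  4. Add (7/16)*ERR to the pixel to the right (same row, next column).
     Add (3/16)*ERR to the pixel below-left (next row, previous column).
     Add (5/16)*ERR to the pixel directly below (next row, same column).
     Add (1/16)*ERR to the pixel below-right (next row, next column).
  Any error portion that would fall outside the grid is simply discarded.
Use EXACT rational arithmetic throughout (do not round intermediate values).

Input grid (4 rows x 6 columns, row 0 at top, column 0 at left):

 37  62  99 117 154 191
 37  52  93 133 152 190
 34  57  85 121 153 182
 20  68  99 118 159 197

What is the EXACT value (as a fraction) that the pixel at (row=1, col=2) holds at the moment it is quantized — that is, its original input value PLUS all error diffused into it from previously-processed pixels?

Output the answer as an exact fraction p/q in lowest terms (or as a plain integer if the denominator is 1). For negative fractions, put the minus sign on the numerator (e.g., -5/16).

Answer: 7099835/65536

Derivation:
(0,0): OLD=37 → NEW=0, ERR=37
(0,1): OLD=1251/16 → NEW=0, ERR=1251/16
(0,2): OLD=34101/256 → NEW=255, ERR=-31179/256
(0,3): OLD=260979/4096 → NEW=0, ERR=260979/4096
(0,4): OLD=11919397/65536 → NEW=255, ERR=-4792283/65536
(0,5): OLD=166732035/1048576 → NEW=255, ERR=-100654845/1048576
(1,0): OLD=16185/256 → NEW=0, ERR=16185/256
(1,1): OLD=171151/2048 → NEW=0, ERR=171151/2048
(1,2): OLD=7099835/65536 → NEW=0, ERR=7099835/65536
Target (1,2): original=93, with diffused error = 7099835/65536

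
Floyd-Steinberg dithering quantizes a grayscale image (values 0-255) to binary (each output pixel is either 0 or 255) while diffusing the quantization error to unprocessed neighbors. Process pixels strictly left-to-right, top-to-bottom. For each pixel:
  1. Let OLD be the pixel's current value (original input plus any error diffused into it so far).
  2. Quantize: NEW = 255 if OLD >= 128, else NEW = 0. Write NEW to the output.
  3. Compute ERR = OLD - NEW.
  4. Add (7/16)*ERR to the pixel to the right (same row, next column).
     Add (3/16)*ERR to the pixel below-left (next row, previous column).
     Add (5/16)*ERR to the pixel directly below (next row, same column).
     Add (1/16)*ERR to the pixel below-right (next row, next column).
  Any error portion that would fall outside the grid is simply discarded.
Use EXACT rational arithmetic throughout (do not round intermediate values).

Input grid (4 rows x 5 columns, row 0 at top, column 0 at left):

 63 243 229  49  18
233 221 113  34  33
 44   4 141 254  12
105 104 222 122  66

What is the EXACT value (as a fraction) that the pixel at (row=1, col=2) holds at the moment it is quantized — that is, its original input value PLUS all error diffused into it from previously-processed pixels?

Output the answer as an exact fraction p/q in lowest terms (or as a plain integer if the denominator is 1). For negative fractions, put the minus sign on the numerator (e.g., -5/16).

Answer: 6757121/65536

Derivation:
(0,0): OLD=63 → NEW=0, ERR=63
(0,1): OLD=4329/16 → NEW=255, ERR=249/16
(0,2): OLD=60367/256 → NEW=255, ERR=-4913/256
(0,3): OLD=166313/4096 → NEW=0, ERR=166313/4096
(0,4): OLD=2343839/65536 → NEW=0, ERR=2343839/65536
(1,0): OLD=65435/256 → NEW=255, ERR=155/256
(1,1): OLD=463805/2048 → NEW=255, ERR=-58435/2048
(1,2): OLD=6757121/65536 → NEW=0, ERR=6757121/65536
Target (1,2): original=113, with diffused error = 6757121/65536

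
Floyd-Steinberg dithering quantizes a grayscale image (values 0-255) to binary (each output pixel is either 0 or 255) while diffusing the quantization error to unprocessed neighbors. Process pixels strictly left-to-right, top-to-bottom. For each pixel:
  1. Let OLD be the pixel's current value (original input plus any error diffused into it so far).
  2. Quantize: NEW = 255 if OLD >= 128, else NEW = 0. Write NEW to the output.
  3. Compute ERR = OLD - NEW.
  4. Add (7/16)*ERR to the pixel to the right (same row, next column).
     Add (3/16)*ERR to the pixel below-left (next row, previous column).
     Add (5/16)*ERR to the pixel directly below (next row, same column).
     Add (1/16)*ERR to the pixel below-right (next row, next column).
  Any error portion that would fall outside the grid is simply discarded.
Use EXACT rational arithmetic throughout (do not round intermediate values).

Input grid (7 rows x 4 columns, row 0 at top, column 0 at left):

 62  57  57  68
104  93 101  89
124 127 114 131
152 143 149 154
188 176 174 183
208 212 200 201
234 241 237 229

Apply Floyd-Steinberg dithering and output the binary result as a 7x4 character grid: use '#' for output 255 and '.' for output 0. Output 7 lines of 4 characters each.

(0,0): OLD=62 → NEW=0, ERR=62
(0,1): OLD=673/8 → NEW=0, ERR=673/8
(0,2): OLD=12007/128 → NEW=0, ERR=12007/128
(0,3): OLD=223313/2048 → NEW=0, ERR=223313/2048
(1,0): OLD=17811/128 → NEW=255, ERR=-14829/128
(1,1): OLD=92229/1024 → NEW=0, ERR=92229/1024
(1,2): OLD=6403561/32768 → NEW=255, ERR=-1952279/32768
(1,3): OLD=53934511/524288 → NEW=0, ERR=53934511/524288
(2,0): OLD=1715143/16384 → NEW=0, ERR=1715143/16384
(2,1): OLD=95700157/524288 → NEW=255, ERR=-37993283/524288
(2,2): OLD=92898849/1048576 → NEW=0, ERR=92898849/1048576
(2,3): OLD=3324979421/16777216 → NEW=255, ERR=-953210659/16777216
(3,0): OLD=1435511447/8388608 → NEW=255, ERR=-703583593/8388608
(3,1): OLD=14336312905/134217728 → NEW=0, ERR=14336312905/134217728
(3,2): OLD=447181180983/2147483648 → NEW=255, ERR=-100427149257/2147483648
(3,3): OLD=4168611684865/34359738368 → NEW=0, ERR=4168611684865/34359738368
(4,0): OLD=390449177099/2147483648 → NEW=255, ERR=-157159153141/2147483648
(4,1): OLD=2806353032801/17179869184 → NEW=255, ERR=-1574513609119/17179869184
(4,2): OLD=81756080306561/549755813888 → NEW=255, ERR=-58431652234879/549755813888
(4,3): OLD=1508443041999319/8796093022208 → NEW=255, ERR=-734560678663721/8796093022208
(5,0): OLD=46164697691355/274877906944 → NEW=255, ERR=-23929168579365/274877906944
(5,1): OLD=1062313483229213/8796093022208 → NEW=0, ERR=1062313483229213/8796093022208
(5,2): OLD=871853964719365/4398046511104 → NEW=255, ERR=-249647895612155/4398046511104
(5,3): OLD=20185454791774089/140737488355328 → NEW=255, ERR=-15702604738834551/140737488355328
(6,0): OLD=32290845752135991/140737488355328 → NEW=255, ERR=-3597213778472649/140737488355328
(6,1): OLD=566270405015771505/2251799813685248 → NEW=255, ERR=-7938547473966735/2251799813685248
(6,2): OLD=7362383672652196551/36028797018963968 → NEW=255, ERR=-1824959567183615289/36028797018963968
(6,3): OLD=97090345680635672689/576460752303423488 → NEW=255, ERR=-49907146156737316751/576460752303423488
Row 0: ....
Row 1: #.#.
Row 2: .#.#
Row 3: #.#.
Row 4: ####
Row 5: #.##
Row 6: ####

Answer: ....
#.#.
.#.#
#.#.
####
#.##
####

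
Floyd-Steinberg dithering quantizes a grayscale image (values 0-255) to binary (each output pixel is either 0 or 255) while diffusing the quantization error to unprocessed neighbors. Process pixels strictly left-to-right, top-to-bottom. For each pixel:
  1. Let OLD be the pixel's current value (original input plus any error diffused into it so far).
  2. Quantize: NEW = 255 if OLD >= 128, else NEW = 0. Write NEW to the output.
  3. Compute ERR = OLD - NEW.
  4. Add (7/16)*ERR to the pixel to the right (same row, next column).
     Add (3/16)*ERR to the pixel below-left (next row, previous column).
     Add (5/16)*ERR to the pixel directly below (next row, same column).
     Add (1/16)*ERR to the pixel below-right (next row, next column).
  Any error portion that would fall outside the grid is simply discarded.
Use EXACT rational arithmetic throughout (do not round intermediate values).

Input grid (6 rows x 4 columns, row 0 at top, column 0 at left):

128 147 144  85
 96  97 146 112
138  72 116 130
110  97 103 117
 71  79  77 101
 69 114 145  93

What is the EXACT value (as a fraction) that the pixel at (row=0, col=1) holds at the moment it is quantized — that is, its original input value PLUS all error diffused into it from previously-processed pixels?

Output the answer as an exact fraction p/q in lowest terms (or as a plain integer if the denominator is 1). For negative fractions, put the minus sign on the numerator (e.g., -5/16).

(0,0): OLD=128 → NEW=255, ERR=-127
(0,1): OLD=1463/16 → NEW=0, ERR=1463/16
Target (0,1): original=147, with diffused error = 1463/16

Answer: 1463/16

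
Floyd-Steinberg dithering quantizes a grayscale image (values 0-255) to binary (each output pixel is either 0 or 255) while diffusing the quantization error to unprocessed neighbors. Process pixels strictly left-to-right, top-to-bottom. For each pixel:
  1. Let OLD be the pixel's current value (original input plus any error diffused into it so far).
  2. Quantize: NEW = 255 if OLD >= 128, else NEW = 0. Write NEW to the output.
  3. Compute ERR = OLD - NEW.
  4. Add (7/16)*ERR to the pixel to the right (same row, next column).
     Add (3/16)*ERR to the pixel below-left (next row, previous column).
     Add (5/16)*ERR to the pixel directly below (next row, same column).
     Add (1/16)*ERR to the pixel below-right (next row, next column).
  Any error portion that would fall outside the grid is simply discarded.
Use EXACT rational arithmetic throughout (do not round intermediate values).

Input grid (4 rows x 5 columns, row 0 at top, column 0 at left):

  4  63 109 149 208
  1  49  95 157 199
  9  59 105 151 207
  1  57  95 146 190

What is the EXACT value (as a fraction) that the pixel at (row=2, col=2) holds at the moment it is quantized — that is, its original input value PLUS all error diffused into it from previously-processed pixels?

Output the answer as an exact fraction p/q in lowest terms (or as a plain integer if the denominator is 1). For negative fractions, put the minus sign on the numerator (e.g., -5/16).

(0,0): OLD=4 → NEW=0, ERR=4
(0,1): OLD=259/4 → NEW=0, ERR=259/4
(0,2): OLD=8789/64 → NEW=255, ERR=-7531/64
(0,3): OLD=99859/1024 → NEW=0, ERR=99859/1024
(0,4): OLD=4106885/16384 → NEW=255, ERR=-71035/16384
(1,0): OLD=921/64 → NEW=0, ERR=921/64
(1,1): OLD=27503/512 → NEW=0, ERR=27503/512
(1,2): OLD=1704923/16384 → NEW=0, ERR=1704923/16384
(1,3): OLD=14734687/65536 → NEW=255, ERR=-1976993/65536
(1,4): OLD=199797949/1048576 → NEW=255, ERR=-67588931/1048576
(2,0): OLD=193077/8192 → NEW=0, ERR=193077/8192
(2,1): OLD=27920599/262144 → NEW=0, ERR=27920599/262144
(2,2): OLD=762597573/4194304 → NEW=255, ERR=-306949947/4194304
Target (2,2): original=105, with diffused error = 762597573/4194304

Answer: 762597573/4194304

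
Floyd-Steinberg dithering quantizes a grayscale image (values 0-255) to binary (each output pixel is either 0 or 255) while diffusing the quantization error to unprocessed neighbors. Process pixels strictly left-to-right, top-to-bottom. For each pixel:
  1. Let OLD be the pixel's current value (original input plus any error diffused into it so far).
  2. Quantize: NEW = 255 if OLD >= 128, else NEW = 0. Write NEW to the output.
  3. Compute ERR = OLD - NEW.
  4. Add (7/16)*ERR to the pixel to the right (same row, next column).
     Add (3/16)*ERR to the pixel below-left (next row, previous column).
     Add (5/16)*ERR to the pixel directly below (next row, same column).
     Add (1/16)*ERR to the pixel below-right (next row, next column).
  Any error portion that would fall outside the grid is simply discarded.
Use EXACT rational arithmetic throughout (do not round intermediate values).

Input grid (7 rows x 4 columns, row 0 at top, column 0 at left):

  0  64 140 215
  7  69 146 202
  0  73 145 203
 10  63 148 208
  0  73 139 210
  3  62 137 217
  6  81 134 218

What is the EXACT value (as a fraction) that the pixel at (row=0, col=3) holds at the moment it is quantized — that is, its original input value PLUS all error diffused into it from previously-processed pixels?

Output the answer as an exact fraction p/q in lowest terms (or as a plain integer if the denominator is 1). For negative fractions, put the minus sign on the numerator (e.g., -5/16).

Answer: 2831/16

Derivation:
(0,0): OLD=0 → NEW=0, ERR=0
(0,1): OLD=64 → NEW=0, ERR=64
(0,2): OLD=168 → NEW=255, ERR=-87
(0,3): OLD=2831/16 → NEW=255, ERR=-1249/16
Target (0,3): original=215, with diffused error = 2831/16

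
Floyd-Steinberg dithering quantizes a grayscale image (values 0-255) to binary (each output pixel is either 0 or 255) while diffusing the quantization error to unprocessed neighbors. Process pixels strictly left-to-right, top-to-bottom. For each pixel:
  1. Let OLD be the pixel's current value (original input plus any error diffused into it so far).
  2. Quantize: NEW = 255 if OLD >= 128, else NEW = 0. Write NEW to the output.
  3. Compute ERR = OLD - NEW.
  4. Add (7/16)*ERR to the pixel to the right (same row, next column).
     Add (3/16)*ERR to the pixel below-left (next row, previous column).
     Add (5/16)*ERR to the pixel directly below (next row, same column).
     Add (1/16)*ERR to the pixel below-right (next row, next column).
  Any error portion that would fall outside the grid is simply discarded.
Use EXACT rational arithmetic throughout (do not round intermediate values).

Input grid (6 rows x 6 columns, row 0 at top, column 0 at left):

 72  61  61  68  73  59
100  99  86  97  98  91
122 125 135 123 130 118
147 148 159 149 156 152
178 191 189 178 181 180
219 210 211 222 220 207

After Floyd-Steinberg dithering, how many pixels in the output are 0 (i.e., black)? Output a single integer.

(0,0): OLD=72 → NEW=0, ERR=72
(0,1): OLD=185/2 → NEW=0, ERR=185/2
(0,2): OLD=3247/32 → NEW=0, ERR=3247/32
(0,3): OLD=57545/512 → NEW=0, ERR=57545/512
(0,4): OLD=1000831/8192 → NEW=0, ERR=1000831/8192
(0,5): OLD=14739065/131072 → NEW=0, ERR=14739065/131072
(1,0): OLD=4475/32 → NEW=255, ERR=-3685/32
(1,1): OLD=25869/256 → NEW=0, ERR=25869/256
(1,2): OLD=1546433/8192 → NEW=255, ERR=-542527/8192
(1,3): OLD=4338405/32768 → NEW=255, ERR=-4017435/32768
(1,4): OLD=232047911/2097152 → NEW=0, ERR=232047911/2097152
(1,5): OLD=6113126625/33554432 → NEW=255, ERR=-2443253535/33554432
(2,0): OLD=429919/4096 → NEW=0, ERR=429919/4096
(2,1): OLD=23970965/131072 → NEW=255, ERR=-9452395/131072
(2,2): OLD=138582303/2097152 → NEW=0, ERR=138582303/2097152
(2,3): OLD=2184474439/16777216 → NEW=255, ERR=-2093715641/16777216
(2,4): OLD=47601418421/536870912 → NEW=0, ERR=47601418421/536870912
(2,5): OLD=1210766193219/8589934592 → NEW=255, ERR=-979667127741/8589934592
(3,0): OLD=348711199/2097152 → NEW=255, ERR=-186062561/2097152
(3,1): OLD=1771645923/16777216 → NEW=0, ERR=1771645923/16777216
(3,2): OLD=26567498801/134217728 → NEW=255, ERR=-7658021839/134217728
(3,3): OLD=908762464987/8589934592 → NEW=0, ERR=908762464987/8589934592
(3,4): OLD=13799471839403/68719476736 → NEW=255, ERR=-3723994728277/68719476736
(3,5): OLD=107964100772261/1099511627776 → NEW=0, ERR=107964100772261/1099511627776
(4,0): OLD=45653946497/268435456 → NEW=255, ERR=-22797094783/268435456
(4,1): OLD=732726625053/4294967296 → NEW=255, ERR=-362490035427/4294967296
(4,2): OLD=22083904829287/137438953472 → NEW=255, ERR=-12963028306073/137438953472
(4,3): OLD=343200155811907/2199023255552 → NEW=255, ERR=-217550774353853/2199023255552
(4,4): OLD=5130104566747539/35184372088832 → NEW=255, ERR=-3841910315904621/35184372088832
(4,5): OLD=89805190227187749/562949953421312 → NEW=255, ERR=-53747047895246811/562949953421312
(5,0): OLD=12138327716263/68719476736 → NEW=255, ERR=-5385138851417/68719476736
(5,1): OLD=277843336630647/2199023255552 → NEW=0, ERR=277843336630647/2199023255552
(5,2): OLD=3746758190736029/17592186044416 → NEW=255, ERR=-739249250590051/17592186044416
(5,3): OLD=82377072008893759/562949953421312 → NEW=255, ERR=-61175166113540801/562949953421312
(5,4): OLD=128633838256942019/1125899906842624 → NEW=0, ERR=128633838256942019/1125899906842624
(5,5): OLD=3969005750199948839/18014398509481984 → NEW=255, ERR=-624665869717957081/18014398509481984
Output grid:
  Row 0: ......  (6 black, running=6)
  Row 1: #.##.#  (2 black, running=8)
  Row 2: .#.#.#  (3 black, running=11)
  Row 3: #.#.#.  (3 black, running=14)
  Row 4: ######  (0 black, running=14)
  Row 5: #.##.#  (2 black, running=16)

Answer: 16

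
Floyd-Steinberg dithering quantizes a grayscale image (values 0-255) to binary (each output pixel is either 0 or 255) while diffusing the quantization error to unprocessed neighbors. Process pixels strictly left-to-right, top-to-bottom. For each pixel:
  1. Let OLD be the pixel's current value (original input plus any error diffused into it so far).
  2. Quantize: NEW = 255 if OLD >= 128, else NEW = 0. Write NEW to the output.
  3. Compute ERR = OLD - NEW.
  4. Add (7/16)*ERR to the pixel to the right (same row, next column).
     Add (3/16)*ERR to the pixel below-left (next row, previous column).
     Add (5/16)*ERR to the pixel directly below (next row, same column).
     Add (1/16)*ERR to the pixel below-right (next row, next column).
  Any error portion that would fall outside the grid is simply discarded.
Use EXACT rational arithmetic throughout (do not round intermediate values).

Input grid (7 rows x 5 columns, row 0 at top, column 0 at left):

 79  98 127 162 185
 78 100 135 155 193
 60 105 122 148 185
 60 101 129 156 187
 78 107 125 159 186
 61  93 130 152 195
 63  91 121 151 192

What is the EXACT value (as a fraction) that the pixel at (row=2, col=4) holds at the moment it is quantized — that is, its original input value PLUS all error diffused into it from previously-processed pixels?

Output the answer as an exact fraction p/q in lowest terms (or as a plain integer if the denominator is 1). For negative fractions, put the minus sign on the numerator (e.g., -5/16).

Answer: 649733080603/4294967296

Derivation:
(0,0): OLD=79 → NEW=0, ERR=79
(0,1): OLD=2121/16 → NEW=255, ERR=-1959/16
(0,2): OLD=18799/256 → NEW=0, ERR=18799/256
(0,3): OLD=795145/4096 → NEW=255, ERR=-249335/4096
(0,4): OLD=10378815/65536 → NEW=255, ERR=-6332865/65536
(1,0): OLD=20411/256 → NEW=0, ERR=20411/256
(1,1): OLD=236189/2048 → NEW=0, ERR=236189/2048
(1,2): OLD=12408417/65536 → NEW=255, ERR=-4303263/65536
(1,3): OLD=24568397/262144 → NEW=0, ERR=24568397/262144
(1,4): OLD=838864711/4194304 → NEW=255, ERR=-230682809/4194304
(2,0): OLD=3491087/32768 → NEW=0, ERR=3491087/32768
(2,1): OLD=189081365/1048576 → NEW=255, ERR=-78305515/1048576
(2,2): OLD=1570170239/16777216 → NEW=0, ERR=1570170239/16777216
(2,3): OLD=54711697165/268435456 → NEW=255, ERR=-13739344115/268435456
(2,4): OLD=649733080603/4294967296 → NEW=255, ERR=-445483579877/4294967296
Target (2,4): original=185, with diffused error = 649733080603/4294967296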